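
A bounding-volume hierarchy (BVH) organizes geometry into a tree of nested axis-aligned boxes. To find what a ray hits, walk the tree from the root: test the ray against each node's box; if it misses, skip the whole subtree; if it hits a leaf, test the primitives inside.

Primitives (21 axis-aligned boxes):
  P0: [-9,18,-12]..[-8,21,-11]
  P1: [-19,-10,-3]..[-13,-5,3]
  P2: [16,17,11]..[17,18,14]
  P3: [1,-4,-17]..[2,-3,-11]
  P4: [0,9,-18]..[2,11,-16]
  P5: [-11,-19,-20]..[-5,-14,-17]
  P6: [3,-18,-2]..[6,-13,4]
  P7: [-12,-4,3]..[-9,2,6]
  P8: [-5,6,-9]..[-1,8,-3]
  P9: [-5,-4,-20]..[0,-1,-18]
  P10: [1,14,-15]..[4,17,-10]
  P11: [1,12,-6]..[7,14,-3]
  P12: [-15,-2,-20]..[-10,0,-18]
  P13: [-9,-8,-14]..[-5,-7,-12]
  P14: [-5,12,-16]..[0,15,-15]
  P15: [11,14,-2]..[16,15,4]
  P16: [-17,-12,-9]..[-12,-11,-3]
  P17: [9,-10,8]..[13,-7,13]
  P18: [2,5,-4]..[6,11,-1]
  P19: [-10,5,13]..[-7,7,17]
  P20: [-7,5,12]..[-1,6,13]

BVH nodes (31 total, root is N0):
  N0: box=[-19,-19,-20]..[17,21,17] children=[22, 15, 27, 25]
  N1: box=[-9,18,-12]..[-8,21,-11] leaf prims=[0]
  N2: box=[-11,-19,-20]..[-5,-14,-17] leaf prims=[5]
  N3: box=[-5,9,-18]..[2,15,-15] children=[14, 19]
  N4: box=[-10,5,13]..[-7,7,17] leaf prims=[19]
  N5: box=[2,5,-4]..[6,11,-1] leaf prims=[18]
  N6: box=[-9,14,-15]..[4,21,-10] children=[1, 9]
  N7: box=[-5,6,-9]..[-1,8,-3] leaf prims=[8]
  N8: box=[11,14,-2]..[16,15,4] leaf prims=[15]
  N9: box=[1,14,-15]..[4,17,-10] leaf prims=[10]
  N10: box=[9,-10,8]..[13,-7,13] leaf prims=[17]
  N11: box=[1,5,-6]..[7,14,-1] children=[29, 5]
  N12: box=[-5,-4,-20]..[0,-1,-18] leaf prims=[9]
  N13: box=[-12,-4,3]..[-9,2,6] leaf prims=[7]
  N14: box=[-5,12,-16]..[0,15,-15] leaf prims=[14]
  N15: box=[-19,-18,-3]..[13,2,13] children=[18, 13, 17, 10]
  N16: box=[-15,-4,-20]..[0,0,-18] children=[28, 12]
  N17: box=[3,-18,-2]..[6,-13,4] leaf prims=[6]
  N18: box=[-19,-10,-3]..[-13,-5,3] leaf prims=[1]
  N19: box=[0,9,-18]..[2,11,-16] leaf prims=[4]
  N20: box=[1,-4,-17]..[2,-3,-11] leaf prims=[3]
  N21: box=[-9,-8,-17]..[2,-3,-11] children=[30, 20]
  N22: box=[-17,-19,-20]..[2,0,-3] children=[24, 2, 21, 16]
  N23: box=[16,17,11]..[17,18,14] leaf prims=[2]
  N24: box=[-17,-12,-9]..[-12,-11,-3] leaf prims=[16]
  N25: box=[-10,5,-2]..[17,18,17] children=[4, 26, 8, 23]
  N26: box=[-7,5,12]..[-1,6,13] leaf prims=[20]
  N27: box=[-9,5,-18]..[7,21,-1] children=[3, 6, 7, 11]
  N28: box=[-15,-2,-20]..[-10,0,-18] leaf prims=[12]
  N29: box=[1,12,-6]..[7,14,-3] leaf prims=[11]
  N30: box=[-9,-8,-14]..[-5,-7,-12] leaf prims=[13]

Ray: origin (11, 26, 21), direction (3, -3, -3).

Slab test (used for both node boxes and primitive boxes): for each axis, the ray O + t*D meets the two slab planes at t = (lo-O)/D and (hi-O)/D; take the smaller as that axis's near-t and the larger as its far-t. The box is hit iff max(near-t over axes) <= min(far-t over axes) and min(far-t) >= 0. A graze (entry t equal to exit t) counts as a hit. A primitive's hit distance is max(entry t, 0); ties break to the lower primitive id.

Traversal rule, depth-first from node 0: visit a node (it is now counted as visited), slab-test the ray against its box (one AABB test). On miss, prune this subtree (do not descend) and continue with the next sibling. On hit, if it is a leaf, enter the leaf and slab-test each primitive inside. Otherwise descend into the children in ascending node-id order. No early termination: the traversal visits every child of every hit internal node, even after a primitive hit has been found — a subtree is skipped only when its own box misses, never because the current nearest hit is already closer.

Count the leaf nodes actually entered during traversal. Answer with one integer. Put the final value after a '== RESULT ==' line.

Trace the traversal:
N0 x:[-10,2] y:[5/3,15] z:[4/3,41/3] -> hit [5/3,2], descend [15, 22, 25, 27]
  N15 x:[-10,2/3] y:[8,44/3] z:[8/3,8] -> miss, prune
  N22 x:[-28/3,-3] y:[26/3,15] z:[8,41/3] -> miss, prune
  N25 x:[-7,2] y:[8/3,7] z:[4/3,23/3] -> miss, prune
  N27 x:[-20/3,-4/3] y:[5/3,7] z:[22/3,13] -> miss, prune

order=[0, 15, 22, 25, 27]  |boxes|=5  |leaves|=0  hit=miss

== RESULT ==
0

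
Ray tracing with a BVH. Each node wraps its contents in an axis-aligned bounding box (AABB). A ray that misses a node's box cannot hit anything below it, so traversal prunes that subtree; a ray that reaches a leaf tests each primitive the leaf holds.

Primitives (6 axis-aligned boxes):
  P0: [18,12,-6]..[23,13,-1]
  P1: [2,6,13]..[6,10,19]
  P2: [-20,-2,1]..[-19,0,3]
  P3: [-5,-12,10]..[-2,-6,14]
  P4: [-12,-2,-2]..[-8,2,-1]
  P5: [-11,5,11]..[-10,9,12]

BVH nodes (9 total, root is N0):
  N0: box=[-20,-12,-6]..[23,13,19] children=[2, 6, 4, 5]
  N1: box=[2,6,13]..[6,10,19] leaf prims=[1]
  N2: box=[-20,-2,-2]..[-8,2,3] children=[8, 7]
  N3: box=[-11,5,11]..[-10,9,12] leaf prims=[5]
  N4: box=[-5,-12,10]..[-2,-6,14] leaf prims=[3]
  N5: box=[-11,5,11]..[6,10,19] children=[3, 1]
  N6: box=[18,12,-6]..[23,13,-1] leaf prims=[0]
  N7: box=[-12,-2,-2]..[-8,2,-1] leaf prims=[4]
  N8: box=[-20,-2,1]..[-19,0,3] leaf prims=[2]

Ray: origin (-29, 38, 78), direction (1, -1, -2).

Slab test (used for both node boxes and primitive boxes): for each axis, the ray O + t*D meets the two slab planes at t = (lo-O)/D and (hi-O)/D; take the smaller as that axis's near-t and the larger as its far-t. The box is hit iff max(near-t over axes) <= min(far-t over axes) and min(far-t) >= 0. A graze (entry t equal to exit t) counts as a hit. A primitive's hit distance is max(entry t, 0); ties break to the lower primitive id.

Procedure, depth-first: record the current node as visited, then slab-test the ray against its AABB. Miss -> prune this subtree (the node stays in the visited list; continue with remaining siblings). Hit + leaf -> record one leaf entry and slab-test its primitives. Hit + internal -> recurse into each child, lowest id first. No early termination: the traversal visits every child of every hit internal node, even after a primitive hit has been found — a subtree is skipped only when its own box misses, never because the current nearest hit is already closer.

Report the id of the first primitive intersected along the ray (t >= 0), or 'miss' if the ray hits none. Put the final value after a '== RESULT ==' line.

Trace the traversal:
N0 x:[9,52] y:[25,50] z:[59/2,42] -> hit [59/2,42], descend [2, 4, 5, 6]
  N2 x:[9,21] y:[36,40] z:[75/2,40] -> miss, prune
  N4 x:[24,27] y:[44,50] z:[32,34] -> miss, prune
  N5 x:[18,35] y:[28,33] z:[59/2,67/2] -> hit [59/2,33], descend [1, 3]
    N1 x:[31,35] y:[28,32] z:[59/2,65/2] -> hit [31,32] leaf, test {P1@t=31}
    N3 x:[18,19] y:[29,33] z:[33,67/2] -> miss, prune
  N6 x:[47,52] y:[25,26] z:[79/2,42] -> miss, prune

7 AABB tests over nodes [0, 2, 4, 5, 1, 3, 6]; 1 leaf entered; closest P1.

== RESULT ==
1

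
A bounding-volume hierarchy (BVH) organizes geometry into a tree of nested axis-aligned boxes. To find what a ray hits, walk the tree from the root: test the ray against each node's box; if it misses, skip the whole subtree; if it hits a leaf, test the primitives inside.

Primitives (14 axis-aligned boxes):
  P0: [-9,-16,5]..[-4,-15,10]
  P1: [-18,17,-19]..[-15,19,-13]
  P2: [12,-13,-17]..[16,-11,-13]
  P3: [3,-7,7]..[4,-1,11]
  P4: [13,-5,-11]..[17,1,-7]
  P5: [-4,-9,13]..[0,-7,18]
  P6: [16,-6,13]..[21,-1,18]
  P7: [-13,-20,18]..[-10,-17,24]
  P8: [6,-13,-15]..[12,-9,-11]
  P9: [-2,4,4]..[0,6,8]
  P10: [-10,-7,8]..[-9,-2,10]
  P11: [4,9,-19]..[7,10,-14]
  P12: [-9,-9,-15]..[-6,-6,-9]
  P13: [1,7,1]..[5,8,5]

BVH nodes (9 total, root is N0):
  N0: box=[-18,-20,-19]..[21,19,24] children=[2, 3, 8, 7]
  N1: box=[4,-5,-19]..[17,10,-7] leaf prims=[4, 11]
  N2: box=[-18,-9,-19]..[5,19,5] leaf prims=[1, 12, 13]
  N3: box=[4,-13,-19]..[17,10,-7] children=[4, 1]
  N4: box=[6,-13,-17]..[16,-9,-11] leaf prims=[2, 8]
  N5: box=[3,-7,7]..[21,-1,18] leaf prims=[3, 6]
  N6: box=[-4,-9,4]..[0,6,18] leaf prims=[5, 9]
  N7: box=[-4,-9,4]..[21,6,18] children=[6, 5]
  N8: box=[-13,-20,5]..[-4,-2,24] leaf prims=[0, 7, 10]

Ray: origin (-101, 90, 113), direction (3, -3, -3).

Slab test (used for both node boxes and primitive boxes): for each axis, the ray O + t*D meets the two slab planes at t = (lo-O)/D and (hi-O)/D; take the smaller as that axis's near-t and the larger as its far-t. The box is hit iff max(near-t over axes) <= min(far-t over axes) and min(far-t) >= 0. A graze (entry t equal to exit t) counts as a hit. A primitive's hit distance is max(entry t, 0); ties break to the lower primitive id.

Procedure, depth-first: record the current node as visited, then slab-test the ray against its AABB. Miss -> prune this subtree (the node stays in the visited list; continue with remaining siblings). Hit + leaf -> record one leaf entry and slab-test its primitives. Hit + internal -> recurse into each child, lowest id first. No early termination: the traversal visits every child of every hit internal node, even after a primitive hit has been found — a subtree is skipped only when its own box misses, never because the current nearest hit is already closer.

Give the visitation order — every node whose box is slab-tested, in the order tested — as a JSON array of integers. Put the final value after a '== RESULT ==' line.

Trace the traversal:
N0 x:[83/3,122/3] y:[71/3,110/3] z:[89/3,44] -> hit [89/3,110/3], descend [2, 3, 7, 8]
  N2 x:[83/3,106/3] y:[71/3,33] z:[36,44] -> miss, prune
  N3 x:[35,118/3] y:[80/3,103/3] z:[40,44] -> miss, prune
  N7 x:[97/3,122/3] y:[28,33] z:[95/3,109/3] -> hit [97/3,33], descend [5, 6]
    N5 x:[104/3,122/3] y:[91/3,97/3] z:[95/3,106/3] -> miss, prune
    N6 x:[97/3,101/3] y:[28,33] z:[95/3,109/3] -> hit [97/3,33] leaf, test {P5@t=97/3, P9(miss)}
  N8 x:[88/3,97/3] y:[92/3,110/3] z:[89/3,36] -> hit [92/3,97/3] leaf, test {P0(miss), P7(miss), P10(miss)}

Visited [0, 2, 3, 7, 5, 6, 8]. Tests: 7 box, 2 leaf. Nearest: P5.

== RESULT ==
[0, 2, 3, 7, 5, 6, 8]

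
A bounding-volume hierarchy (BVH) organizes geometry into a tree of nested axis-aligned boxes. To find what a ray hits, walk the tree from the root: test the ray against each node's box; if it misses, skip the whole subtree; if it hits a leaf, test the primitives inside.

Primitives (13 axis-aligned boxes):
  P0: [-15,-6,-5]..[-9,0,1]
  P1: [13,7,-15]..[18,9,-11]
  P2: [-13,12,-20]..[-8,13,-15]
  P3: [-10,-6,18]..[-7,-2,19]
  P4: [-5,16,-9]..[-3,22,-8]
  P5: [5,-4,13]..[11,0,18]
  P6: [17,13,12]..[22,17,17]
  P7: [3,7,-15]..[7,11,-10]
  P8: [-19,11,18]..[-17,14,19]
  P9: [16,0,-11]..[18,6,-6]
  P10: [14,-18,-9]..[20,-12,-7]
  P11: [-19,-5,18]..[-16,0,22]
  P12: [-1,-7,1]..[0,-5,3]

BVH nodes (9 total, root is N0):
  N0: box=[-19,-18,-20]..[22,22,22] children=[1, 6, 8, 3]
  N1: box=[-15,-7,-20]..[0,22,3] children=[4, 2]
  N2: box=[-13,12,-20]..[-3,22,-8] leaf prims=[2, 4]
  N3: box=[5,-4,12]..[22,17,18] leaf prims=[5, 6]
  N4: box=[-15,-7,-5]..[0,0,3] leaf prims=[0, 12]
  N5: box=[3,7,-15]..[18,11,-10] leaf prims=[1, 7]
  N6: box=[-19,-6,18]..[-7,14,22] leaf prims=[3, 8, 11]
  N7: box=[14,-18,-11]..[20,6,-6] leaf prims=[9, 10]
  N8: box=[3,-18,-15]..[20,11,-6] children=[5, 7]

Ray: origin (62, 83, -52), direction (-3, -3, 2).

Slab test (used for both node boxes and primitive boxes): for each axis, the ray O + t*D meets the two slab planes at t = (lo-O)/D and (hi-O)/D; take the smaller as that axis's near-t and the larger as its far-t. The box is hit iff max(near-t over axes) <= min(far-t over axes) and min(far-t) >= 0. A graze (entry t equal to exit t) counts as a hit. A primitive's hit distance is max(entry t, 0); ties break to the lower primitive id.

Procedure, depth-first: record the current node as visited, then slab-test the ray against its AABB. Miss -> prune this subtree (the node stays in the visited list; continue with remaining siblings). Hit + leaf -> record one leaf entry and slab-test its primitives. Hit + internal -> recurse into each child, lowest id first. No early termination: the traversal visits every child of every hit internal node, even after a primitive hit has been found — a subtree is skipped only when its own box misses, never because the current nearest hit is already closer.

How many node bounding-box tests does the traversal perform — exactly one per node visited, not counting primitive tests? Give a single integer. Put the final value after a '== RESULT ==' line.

Traverse from the root:
N0 x:[40/3,27] y:[61/3,101/3] z:[16,37] -> hit [61/3,27], descend [1, 3, 6, 8]
  N1 x:[62/3,77/3] y:[61/3,30] z:[16,55/2] -> hit [62/3,77/3], descend [2, 4]
    N2 x:[65/3,25] y:[61/3,71/3] z:[16,22] -> hit [65/3,22] leaf, test {P2(miss), P4@t=65/3}
    N4 x:[62/3,77/3] y:[83/3,30] z:[47/2,55/2] -> miss, prune
  N3 x:[40/3,19] y:[22,29] z:[32,35] -> miss, prune
  N6 x:[23,27] y:[23,89/3] z:[35,37] -> miss, prune
  N8 x:[14,59/3] y:[24,101/3] z:[37/2,23] -> miss, prune

order=[0, 1, 2, 4, 3, 6, 8]  |boxes|=7  |leaves|=1  hit=P4

== RESULT ==
7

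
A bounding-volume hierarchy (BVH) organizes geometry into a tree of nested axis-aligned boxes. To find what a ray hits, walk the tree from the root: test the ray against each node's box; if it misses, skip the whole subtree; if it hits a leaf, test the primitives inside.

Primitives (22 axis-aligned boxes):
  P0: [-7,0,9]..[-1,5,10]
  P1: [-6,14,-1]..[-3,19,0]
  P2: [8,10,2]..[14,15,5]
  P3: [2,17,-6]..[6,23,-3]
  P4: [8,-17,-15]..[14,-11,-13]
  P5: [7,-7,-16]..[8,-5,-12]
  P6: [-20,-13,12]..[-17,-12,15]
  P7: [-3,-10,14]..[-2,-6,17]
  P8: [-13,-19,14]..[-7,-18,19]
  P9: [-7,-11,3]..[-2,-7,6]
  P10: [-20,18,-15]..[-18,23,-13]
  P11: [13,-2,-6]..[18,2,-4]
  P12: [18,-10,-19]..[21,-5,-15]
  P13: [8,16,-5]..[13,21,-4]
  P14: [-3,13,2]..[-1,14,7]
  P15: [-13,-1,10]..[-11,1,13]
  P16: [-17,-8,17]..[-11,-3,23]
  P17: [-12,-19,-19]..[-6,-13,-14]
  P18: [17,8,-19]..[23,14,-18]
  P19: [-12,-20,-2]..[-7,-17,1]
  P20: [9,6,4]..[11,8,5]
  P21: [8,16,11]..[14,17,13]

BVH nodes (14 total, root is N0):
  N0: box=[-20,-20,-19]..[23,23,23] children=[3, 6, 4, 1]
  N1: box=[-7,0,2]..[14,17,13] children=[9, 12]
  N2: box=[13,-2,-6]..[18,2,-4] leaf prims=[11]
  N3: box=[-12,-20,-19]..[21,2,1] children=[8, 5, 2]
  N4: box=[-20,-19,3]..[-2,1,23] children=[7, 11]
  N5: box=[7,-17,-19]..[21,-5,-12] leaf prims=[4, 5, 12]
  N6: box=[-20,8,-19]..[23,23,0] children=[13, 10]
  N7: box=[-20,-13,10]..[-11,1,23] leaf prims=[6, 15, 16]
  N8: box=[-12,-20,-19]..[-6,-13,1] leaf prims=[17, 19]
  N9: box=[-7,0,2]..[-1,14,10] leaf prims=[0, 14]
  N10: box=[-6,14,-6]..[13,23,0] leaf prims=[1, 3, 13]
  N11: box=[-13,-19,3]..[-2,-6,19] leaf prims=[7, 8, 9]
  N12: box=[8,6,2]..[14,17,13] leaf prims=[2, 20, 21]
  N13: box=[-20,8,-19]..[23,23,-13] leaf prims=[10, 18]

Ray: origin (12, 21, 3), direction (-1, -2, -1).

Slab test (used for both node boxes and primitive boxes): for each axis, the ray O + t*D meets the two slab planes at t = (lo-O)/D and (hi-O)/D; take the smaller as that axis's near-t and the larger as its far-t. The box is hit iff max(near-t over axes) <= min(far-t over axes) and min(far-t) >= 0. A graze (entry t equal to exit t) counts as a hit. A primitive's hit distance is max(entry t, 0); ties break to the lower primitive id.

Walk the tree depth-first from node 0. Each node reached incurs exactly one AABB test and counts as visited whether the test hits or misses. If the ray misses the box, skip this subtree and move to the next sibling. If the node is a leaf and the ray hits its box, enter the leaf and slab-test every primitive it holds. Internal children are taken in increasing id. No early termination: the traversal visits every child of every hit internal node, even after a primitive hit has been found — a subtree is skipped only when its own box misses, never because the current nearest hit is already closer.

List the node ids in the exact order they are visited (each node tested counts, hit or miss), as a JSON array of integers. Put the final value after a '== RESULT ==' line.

Trace the traversal:
N0 x:[-11,32] y:[-1,41/2] z:[-20,22] -> hit [-1,41/2], descend [1, 3, 4, 6]
  N1 x:[-2,19] y:[2,21/2] z:[-10,1] -> miss, prune
  N3 x:[-9,24] y:[19/2,41/2] z:[2,22] -> hit [19/2,41/2], descend [2, 5, 8]
    N2 x:[-6,-1] y:[19/2,23/2] z:[7,9] -> miss, prune
    N5 x:[-9,5] y:[13,19] z:[15,22] -> miss, prune
    N8 x:[18,24] y:[17,41/2] z:[2,22] -> hit [18,41/2] leaf, test {P17@t=18, P19(miss)}
  N4 x:[14,32] y:[10,20] z:[-20,0] -> miss, prune
  N6 x:[-11,32] y:[-1,13/2] z:[3,22] -> hit [3,13/2], descend [10, 13]
    N10 x:[-1,18] y:[-1,7/2] z:[3,9] -> hit [3,7/2] leaf, test {P1(miss), P3(miss), P13(miss)}
    N13 x:[-11,32] y:[-1,13/2] z:[16,22] -> miss, prune

Visited [0, 1, 3, 2, 5, 8, 4, 6, 10, 13]. Tests: 10 box, 2 leaf. Nearest: P17.

== RESULT ==
[0, 1, 3, 2, 5, 8, 4, 6, 10, 13]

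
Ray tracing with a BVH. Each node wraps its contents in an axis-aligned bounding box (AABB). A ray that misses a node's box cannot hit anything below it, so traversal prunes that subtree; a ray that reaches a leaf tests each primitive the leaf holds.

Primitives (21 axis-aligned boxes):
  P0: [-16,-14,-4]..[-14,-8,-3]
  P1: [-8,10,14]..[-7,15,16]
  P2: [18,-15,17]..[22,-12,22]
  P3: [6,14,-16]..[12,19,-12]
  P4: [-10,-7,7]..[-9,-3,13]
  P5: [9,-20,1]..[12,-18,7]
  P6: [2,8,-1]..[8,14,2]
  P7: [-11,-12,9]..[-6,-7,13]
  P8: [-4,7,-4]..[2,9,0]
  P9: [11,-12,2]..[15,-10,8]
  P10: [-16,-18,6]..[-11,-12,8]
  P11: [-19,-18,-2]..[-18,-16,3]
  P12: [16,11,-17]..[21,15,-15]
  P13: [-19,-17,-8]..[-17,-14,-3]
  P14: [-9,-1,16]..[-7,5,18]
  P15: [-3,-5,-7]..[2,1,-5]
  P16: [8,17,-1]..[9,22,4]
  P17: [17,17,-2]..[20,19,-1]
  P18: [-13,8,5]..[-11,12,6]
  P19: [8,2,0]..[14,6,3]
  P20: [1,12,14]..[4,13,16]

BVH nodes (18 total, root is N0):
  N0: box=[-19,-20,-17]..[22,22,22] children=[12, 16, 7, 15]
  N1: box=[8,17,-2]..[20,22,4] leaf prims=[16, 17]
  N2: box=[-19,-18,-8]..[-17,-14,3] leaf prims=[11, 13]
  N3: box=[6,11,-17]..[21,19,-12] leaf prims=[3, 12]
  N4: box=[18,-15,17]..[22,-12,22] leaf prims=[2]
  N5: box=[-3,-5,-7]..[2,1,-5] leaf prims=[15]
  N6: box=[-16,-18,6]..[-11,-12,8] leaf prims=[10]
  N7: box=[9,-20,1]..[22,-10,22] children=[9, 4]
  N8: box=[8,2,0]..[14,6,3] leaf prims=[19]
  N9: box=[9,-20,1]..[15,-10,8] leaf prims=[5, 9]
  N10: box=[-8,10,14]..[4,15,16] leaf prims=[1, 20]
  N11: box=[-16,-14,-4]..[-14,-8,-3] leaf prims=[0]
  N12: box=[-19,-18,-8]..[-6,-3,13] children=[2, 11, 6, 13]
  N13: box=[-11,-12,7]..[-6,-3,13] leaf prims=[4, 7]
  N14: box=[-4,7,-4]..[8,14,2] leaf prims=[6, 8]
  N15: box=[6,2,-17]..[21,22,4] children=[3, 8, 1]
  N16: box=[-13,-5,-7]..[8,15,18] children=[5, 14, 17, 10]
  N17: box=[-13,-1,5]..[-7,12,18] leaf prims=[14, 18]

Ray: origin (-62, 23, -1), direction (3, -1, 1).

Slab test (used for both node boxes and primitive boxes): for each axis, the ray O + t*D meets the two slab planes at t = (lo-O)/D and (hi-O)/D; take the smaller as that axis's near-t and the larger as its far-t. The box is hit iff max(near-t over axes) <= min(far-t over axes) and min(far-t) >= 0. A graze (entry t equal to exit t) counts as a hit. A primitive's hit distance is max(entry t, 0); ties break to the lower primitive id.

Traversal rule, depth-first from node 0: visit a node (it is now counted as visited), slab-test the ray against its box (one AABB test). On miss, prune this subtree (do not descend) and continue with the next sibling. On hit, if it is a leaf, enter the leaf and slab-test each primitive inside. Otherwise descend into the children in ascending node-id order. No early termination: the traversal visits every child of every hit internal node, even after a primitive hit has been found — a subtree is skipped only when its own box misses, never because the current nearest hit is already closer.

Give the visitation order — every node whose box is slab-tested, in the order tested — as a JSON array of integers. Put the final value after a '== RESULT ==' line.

Trace the traversal:
N0 x:[43/3,28] y:[1,43] z:[-16,23] -> hit [43/3,23], descend [7, 12, 15, 16]
  N7 x:[71/3,28] y:[33,43] z:[2,23] -> miss, prune
  N12 x:[43/3,56/3] y:[26,41] z:[-7,14] -> miss, prune
  N15 x:[68/3,83/3] y:[1,21] z:[-16,5] -> miss, prune
  N16 x:[49/3,70/3] y:[8,28] z:[-6,19] -> hit [49/3,19], descend [5, 10, 14, 17]
    N5 x:[59/3,64/3] y:[22,28] z:[-6,-4] -> miss, prune
    N10 x:[18,22] y:[8,13] z:[15,17] -> miss, prune
    N14 x:[58/3,70/3] y:[9,16] z:[-3,3] -> miss, prune
    N17 x:[49/3,55/3] y:[11,24] z:[6,19] -> hit [49/3,55/3] leaf, test {P14@t=18, P18(miss)}

9 AABB tests over nodes [0, 7, 12, 15, 16, 5, 10, 14, 17]; 1 leaf entered; closest P14.

== RESULT ==
[0, 7, 12, 15, 16, 5, 10, 14, 17]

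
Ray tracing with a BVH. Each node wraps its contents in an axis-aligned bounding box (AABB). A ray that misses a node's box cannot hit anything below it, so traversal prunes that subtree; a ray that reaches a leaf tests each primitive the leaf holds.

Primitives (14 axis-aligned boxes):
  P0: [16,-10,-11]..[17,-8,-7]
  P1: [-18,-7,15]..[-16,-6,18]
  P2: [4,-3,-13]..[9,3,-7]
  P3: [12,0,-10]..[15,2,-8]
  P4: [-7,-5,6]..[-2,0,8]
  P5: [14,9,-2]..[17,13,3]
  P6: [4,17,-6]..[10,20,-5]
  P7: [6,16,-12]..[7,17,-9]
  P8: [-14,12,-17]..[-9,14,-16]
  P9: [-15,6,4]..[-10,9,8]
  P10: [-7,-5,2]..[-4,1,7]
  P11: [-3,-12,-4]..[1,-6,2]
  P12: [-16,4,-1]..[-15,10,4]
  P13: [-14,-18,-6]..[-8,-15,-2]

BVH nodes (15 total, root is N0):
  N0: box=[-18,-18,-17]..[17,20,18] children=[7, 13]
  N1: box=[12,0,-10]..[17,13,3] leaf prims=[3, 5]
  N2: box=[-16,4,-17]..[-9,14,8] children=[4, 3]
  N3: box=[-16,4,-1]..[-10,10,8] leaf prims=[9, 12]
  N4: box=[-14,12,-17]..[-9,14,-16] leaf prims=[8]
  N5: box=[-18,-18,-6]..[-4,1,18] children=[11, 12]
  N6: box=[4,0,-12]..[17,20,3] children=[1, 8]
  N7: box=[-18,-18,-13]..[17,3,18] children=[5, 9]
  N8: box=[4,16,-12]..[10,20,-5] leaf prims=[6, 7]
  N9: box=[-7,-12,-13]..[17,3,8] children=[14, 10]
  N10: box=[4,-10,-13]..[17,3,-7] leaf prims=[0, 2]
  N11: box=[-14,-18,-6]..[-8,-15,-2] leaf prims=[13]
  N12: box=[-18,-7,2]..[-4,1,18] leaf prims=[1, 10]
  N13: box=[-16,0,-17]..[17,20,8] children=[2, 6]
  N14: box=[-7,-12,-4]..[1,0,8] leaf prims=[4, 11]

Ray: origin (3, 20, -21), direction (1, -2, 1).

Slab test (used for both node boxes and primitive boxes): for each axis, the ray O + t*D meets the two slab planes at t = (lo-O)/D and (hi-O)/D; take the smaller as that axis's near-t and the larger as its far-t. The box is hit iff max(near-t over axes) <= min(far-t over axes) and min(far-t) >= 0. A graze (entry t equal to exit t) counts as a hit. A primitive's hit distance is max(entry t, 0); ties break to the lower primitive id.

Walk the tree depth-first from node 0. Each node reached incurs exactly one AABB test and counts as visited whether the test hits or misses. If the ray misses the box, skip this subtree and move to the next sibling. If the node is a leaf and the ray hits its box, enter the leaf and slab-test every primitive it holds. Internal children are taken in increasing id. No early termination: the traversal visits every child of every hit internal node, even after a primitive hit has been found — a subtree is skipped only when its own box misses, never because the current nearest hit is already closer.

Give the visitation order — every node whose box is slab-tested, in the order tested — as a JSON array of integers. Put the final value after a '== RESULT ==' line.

Trace the traversal:
N0 x:[-21,14] y:[0,19] z:[4,39] -> hit [4,14], descend [7, 13]
  N7 x:[-21,14] y:[17/2,19] z:[8,39] -> hit [17/2,14], descend [5, 9]
    N5 x:[-21,-7] y:[19/2,19] z:[15,39] -> miss, prune
    N9 x:[-10,14] y:[17/2,16] z:[8,29] -> hit [17/2,14], descend [10, 14]
      N10 x:[1,14] y:[17/2,15] z:[8,14] -> hit [17/2,14] leaf, test {P0@t=14, P2(miss)}
      N14 x:[-10,-2] y:[10,16] z:[17,29] -> miss, prune
  N13 x:[-19,14] y:[0,10] z:[4,29] -> hit [4,10], descend [2, 6]
    N2 x:[-19,-12] y:[3,8] z:[4,29] -> miss, prune
    N6 x:[1,14] y:[0,10] z:[9,24] -> hit [9,10], descend [1, 8]
      N1 x:[9,14] y:[7/2,10] z:[11,24] -> miss, prune
      N8 x:[1,7] y:[0,2] z:[9,16] -> miss, prune

order=[0, 7, 5, 9, 10, 14, 13, 2, 6, 1, 8]  |boxes|=11  |leaves|=1  hit=P0

== RESULT ==
[0, 7, 5, 9, 10, 14, 13, 2, 6, 1, 8]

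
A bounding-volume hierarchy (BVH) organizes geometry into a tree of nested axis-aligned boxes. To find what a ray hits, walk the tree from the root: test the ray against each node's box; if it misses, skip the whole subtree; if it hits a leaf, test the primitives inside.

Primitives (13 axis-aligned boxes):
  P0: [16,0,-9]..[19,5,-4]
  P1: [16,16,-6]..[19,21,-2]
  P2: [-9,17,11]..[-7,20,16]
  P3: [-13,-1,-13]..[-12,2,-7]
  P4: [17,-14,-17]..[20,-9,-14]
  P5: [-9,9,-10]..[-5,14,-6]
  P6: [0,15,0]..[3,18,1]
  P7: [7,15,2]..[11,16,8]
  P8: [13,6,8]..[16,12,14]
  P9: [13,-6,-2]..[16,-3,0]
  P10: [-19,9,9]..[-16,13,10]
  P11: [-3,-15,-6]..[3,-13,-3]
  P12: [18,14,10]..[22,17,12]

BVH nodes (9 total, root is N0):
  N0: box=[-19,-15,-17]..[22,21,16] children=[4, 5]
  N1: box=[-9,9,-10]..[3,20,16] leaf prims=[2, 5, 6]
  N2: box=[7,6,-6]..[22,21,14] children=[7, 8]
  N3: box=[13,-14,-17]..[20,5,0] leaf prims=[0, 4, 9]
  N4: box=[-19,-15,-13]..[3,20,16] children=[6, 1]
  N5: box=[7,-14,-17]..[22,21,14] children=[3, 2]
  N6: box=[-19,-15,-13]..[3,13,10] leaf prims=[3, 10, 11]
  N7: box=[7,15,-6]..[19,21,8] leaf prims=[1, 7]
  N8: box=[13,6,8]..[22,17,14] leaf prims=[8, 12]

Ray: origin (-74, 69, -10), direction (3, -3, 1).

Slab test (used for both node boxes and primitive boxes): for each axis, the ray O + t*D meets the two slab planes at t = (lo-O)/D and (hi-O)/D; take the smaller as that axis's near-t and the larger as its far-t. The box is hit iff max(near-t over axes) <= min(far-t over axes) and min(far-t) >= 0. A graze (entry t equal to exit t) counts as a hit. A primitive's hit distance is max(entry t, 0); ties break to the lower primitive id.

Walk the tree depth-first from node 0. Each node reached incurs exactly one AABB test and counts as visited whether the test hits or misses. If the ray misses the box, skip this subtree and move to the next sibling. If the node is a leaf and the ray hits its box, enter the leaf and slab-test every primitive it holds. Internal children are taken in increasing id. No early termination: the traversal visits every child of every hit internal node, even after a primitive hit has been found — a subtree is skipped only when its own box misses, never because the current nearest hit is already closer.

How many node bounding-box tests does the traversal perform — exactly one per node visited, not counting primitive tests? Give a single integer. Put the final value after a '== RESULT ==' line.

Traverse from the root:
N0 x:[55/3,32] y:[16,28] z:[-7,26] -> hit [55/3,26], descend [4, 5]
  N4 x:[55/3,77/3] y:[49/3,28] z:[-3,26] -> hit [55/3,77/3], descend [1, 6]
    N1 x:[65/3,77/3] y:[49/3,20] z:[0,26] -> miss, prune
    N6 x:[55/3,77/3] y:[56/3,28] z:[-3,20] -> hit [56/3,20] leaf, test {P3(miss), P10@t=19, P11(miss)}
  N5 x:[27,32] y:[16,83/3] z:[-7,24] -> miss, prune

Visited [0, 4, 1, 6, 5]. Tests: 5 box, 1 leaf. Nearest: P10.

== RESULT ==
5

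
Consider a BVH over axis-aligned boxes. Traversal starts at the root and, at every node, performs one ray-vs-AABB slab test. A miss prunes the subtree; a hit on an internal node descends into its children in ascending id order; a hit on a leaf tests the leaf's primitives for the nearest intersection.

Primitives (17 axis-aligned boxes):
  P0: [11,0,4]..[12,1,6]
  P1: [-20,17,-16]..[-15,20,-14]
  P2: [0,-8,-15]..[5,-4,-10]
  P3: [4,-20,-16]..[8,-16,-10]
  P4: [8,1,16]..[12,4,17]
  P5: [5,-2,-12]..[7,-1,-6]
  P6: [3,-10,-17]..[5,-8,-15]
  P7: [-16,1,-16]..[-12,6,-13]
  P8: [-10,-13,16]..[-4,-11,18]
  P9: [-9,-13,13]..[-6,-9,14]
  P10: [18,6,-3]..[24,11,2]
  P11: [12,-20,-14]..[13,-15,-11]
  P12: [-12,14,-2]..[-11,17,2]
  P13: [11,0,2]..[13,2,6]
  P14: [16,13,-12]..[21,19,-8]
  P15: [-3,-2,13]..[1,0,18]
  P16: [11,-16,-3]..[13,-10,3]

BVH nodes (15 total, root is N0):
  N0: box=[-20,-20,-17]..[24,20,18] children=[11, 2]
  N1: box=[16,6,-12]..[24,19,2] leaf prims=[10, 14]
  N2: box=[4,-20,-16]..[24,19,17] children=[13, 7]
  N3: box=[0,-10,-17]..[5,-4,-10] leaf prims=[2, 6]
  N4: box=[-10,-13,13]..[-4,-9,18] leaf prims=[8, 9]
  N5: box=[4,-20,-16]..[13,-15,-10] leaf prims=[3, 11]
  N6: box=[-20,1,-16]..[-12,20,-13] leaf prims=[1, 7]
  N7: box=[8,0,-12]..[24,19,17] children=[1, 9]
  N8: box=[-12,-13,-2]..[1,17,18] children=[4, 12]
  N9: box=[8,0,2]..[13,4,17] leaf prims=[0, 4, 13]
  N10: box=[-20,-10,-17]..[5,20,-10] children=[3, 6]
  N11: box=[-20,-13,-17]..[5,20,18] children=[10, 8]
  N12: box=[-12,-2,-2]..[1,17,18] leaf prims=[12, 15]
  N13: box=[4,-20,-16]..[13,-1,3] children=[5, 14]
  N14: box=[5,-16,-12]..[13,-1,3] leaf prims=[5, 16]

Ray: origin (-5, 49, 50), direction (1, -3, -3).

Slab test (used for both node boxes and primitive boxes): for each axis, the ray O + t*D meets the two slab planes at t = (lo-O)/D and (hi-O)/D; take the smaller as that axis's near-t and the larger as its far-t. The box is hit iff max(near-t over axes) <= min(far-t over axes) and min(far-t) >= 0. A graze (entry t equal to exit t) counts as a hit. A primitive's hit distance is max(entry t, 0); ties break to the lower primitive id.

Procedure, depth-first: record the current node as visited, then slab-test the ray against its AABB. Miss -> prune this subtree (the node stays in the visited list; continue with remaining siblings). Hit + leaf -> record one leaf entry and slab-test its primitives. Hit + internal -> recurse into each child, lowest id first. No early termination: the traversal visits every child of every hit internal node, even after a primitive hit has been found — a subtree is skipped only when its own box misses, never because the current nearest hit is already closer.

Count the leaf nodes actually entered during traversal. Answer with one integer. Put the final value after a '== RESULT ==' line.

Traverse from the root:
N0 x:[-15,29] y:[29/3,23] z:[32/3,67/3] -> hit [32/3,67/3], descend [2, 11]
  N2 x:[9,29] y:[10,23] z:[11,22] -> hit [11,22], descend [7, 13]
    N7 x:[13,29] y:[10,49/3] z:[11,62/3] -> hit [13,49/3], descend [1, 9]
      N1 x:[21,29] y:[10,43/3] z:[16,62/3] -> miss, prune
      N9 x:[13,18] y:[15,49/3] z:[11,16] -> hit [15,16] leaf, test {P0(miss), P4(miss), P13@t=16}
    N13 x:[9,18] y:[50/3,23] z:[47/3,22] -> hit [50/3,18], descend [5, 14]
      N5 x:[9,18] y:[64/3,23] z:[20,22] -> miss, prune
      N14 x:[10,18] y:[50/3,65/3] z:[47/3,62/3] -> hit [50/3,18] leaf, test {P5(miss), P16(miss)}
  N11 x:[-15,10] y:[29/3,62/3] z:[32/3,67/3] -> miss, prune

order=[0, 2, 7, 1, 9, 13, 5, 14, 11]  |boxes|=9  |leaves|=2  hit=P13

== RESULT ==
2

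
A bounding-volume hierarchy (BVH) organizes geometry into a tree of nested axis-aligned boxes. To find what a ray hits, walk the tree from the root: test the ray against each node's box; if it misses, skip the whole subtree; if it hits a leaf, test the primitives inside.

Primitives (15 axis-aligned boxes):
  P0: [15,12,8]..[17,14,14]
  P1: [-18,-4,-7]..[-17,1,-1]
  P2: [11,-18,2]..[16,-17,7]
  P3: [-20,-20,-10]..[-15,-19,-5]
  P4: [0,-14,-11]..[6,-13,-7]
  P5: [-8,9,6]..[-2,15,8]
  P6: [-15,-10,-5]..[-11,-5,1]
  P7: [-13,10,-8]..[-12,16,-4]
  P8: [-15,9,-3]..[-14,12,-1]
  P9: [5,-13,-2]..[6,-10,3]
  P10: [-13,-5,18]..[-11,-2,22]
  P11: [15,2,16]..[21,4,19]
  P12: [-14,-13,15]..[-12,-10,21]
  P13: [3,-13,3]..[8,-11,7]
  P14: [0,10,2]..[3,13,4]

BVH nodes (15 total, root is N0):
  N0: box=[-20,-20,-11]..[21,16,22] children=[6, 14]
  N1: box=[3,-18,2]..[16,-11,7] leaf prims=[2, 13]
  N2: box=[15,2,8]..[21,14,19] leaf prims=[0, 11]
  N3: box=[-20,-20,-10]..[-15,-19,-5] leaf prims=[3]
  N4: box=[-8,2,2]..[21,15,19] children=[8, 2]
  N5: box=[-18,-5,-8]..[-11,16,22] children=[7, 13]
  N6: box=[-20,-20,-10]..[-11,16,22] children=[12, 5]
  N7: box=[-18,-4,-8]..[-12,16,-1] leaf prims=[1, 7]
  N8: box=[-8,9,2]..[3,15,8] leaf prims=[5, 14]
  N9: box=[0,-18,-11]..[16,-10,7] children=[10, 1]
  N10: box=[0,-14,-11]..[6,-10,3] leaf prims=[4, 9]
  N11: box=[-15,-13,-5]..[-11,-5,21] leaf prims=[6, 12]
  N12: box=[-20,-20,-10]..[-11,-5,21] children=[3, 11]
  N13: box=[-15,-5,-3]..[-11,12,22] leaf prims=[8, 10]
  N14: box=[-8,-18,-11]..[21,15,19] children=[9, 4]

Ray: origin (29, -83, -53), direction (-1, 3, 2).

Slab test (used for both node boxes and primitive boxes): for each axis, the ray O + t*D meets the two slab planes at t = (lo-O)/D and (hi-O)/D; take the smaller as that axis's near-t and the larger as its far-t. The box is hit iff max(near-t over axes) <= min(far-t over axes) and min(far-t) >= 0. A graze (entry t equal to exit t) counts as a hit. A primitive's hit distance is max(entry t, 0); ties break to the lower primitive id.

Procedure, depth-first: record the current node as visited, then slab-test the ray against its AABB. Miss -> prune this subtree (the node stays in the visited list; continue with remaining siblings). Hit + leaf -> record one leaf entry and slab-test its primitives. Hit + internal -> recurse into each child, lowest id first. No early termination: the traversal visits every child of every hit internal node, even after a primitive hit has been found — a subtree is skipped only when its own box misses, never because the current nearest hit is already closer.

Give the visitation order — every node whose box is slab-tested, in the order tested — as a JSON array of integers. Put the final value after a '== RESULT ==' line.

Traverse from the root:
N0 x:[8,49] y:[21,33] z:[21,75/2] -> hit [21,33], descend [6, 14]
  N6 x:[40,49] y:[21,33] z:[43/2,75/2] -> miss, prune
  N14 x:[8,37] y:[65/3,98/3] z:[21,36] -> hit [65/3,98/3], descend [4, 9]
    N4 x:[8,37] y:[85/3,98/3] z:[55/2,36] -> hit [85/3,98/3], descend [2, 8]
      N2 x:[8,14] y:[85/3,97/3] z:[61/2,36] -> miss, prune
      N8 x:[26,37] y:[92/3,98/3] z:[55/2,61/2] -> miss, prune
    N9 x:[13,29] y:[65/3,73/3] z:[21,30] -> hit [65/3,73/3], descend [1, 10]
      N1 x:[13,26] y:[65/3,24] z:[55/2,30] -> miss, prune
      N10 x:[23,29] y:[23,73/3] z:[21,28] -> hit [23,73/3] leaf, test {P4@t=23, P9(miss)}

Summary -> nodes [0, 6, 14, 4, 2, 8, 9, 1, 10]; box-tests=9; leaf-entries=1; first=P4

== RESULT ==
[0, 6, 14, 4, 2, 8, 9, 1, 10]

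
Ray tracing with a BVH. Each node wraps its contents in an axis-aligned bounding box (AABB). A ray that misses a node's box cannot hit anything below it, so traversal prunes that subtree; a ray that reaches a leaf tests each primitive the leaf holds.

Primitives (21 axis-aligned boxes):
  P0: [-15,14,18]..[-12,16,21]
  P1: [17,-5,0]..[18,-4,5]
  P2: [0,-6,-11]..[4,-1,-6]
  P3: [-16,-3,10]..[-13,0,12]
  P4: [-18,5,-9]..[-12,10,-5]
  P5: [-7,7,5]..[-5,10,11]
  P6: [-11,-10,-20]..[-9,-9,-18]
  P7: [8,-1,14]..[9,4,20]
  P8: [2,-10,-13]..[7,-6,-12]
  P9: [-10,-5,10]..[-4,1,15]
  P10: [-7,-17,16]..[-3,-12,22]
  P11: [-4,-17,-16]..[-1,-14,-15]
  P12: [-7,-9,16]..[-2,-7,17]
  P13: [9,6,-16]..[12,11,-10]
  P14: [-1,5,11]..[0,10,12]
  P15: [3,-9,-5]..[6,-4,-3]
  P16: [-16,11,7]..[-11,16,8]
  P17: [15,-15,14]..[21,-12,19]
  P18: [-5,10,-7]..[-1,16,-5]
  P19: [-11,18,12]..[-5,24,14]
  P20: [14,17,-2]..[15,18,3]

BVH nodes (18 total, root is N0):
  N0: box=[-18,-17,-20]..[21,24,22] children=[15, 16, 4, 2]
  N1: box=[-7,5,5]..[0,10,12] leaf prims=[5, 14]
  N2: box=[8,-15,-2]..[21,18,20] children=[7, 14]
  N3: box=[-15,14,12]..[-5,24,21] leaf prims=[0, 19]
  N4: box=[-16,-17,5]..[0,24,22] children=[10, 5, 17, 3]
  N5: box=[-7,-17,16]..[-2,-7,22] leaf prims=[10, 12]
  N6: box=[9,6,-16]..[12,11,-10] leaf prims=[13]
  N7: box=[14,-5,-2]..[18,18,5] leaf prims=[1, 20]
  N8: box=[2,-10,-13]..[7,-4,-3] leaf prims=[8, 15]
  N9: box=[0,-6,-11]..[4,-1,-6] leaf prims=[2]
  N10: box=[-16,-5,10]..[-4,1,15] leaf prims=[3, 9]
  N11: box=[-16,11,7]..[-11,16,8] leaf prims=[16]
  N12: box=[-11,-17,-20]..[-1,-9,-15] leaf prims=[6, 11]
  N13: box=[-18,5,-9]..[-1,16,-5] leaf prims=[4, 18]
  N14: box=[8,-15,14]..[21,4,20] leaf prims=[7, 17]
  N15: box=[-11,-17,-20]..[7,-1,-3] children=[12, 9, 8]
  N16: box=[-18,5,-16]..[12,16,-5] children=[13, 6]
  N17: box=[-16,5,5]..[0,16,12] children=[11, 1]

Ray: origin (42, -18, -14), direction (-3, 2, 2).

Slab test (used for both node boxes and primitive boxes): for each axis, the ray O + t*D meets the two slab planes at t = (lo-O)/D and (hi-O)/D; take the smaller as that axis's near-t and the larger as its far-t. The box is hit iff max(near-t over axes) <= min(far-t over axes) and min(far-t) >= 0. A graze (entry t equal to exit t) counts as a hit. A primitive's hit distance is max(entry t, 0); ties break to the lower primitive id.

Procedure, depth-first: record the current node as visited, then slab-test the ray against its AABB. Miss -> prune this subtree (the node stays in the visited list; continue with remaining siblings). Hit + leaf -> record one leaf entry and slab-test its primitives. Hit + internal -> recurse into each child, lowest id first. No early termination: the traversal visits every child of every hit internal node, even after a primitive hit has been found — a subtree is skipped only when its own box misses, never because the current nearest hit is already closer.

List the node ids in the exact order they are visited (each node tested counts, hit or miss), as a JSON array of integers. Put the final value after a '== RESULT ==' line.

Walk:
N0 x:[7,20] y:[1/2,21] z:[-3,18] -> hit [7,18], descend [2, 4, 15, 16]
  N2 x:[7,34/3] y:[3/2,18] z:[6,17] -> hit [7,34/3], descend [7, 14]
    N7 x:[8,28/3] y:[13/2,18] z:[6,19/2] -> hit [8,28/3] leaf, test {P1(miss), P20(miss)}
    N14 x:[7,34/3] y:[3/2,11] z:[14,17] -> miss, prune
  N4 x:[14,58/3] y:[1/2,21] z:[19/2,18] -> hit [14,18], descend [3, 5, 10, 17]
    N3 x:[47/3,19] y:[16,21] z:[13,35/2] -> hit [16,35/2] leaf, test {P0(miss), P19(miss)}
    N5 x:[44/3,49/3] y:[1/2,11/2] z:[15,18] -> miss, prune
    N10 x:[46/3,58/3] y:[13/2,19/2] z:[12,29/2] -> miss, prune
    N17 x:[14,58/3] y:[23/2,17] z:[19/2,13] -> miss, prune
  N15 x:[35/3,53/3] y:[1/2,17/2] z:[-3,11/2] -> miss, prune
  N16 x:[10,20] y:[23/2,17] z:[-1,9/2] -> miss, prune

Visited [0, 2, 7, 14, 4, 3, 5, 10, 17, 15, 16]. Tests: 11 box, 2 leaf. Nearest: miss.

== RESULT ==
[0, 2, 7, 14, 4, 3, 5, 10, 17, 15, 16]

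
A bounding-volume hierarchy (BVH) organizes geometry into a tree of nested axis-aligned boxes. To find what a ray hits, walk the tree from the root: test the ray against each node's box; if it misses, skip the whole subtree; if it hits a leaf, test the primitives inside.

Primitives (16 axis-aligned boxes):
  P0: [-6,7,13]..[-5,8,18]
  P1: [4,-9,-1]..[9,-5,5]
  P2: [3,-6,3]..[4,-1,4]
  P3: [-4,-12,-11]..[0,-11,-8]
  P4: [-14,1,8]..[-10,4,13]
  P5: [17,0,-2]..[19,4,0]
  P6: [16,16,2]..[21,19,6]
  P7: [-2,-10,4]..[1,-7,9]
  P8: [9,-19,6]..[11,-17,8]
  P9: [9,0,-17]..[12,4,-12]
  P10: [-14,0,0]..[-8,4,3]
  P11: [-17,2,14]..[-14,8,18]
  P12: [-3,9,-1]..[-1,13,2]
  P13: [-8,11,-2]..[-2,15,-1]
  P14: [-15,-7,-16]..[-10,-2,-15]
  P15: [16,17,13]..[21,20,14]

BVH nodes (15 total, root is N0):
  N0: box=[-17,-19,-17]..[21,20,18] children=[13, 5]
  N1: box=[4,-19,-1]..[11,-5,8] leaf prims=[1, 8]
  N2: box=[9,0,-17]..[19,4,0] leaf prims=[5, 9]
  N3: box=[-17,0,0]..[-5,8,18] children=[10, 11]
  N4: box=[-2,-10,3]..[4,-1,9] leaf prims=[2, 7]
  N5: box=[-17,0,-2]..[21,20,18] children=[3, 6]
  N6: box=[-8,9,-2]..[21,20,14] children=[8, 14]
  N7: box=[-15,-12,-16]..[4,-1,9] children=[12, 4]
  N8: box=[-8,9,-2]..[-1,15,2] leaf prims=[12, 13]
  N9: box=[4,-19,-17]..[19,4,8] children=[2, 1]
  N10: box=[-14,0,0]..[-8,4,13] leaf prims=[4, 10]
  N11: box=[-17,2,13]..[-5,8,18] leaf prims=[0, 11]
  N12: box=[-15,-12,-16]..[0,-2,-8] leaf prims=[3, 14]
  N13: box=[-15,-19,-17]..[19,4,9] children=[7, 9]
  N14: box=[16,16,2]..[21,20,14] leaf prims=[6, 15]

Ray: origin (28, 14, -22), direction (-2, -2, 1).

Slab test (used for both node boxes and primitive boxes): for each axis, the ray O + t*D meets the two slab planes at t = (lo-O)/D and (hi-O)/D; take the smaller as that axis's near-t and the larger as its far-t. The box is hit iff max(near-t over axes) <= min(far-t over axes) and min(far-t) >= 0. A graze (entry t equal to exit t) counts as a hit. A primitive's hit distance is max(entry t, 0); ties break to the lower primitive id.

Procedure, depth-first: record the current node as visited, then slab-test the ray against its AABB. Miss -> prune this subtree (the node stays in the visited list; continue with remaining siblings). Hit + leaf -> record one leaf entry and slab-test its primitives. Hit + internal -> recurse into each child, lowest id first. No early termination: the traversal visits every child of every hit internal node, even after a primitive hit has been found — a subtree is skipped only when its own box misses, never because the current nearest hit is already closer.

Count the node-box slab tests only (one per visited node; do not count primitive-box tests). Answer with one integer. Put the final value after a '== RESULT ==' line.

Walk:
N0 x:[7/2,45/2] y:[-3,33/2] z:[5,40] -> hit [5,33/2], descend [5, 13]
  N5 x:[7/2,45/2] y:[-3,7] z:[20,40] -> miss, prune
  N13 x:[9/2,43/2] y:[5,33/2] z:[5,31] -> hit [5,33/2], descend [7, 9]
    N7 x:[12,43/2] y:[15/2,13] z:[6,31] -> hit [12,13], descend [4, 12]
      N4 x:[12,15] y:[15/2,12] z:[25,31] -> miss, prune
      N12 x:[14,43/2] y:[8,13] z:[6,14] -> miss, prune
    N9 x:[9/2,12] y:[5,33/2] z:[5,30] -> hit [5,12], descend [1, 2]
      N1 x:[17/2,12] y:[19/2,33/2] z:[21,30] -> miss, prune
      N2 x:[9/2,19/2] y:[5,7] z:[5,22] -> hit [5,7] leaf, test {P5(miss), P9(miss)}

order=[0, 5, 13, 7, 4, 12, 9, 1, 2]  |boxes|=9  |leaves|=1  hit=miss

== RESULT ==
9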